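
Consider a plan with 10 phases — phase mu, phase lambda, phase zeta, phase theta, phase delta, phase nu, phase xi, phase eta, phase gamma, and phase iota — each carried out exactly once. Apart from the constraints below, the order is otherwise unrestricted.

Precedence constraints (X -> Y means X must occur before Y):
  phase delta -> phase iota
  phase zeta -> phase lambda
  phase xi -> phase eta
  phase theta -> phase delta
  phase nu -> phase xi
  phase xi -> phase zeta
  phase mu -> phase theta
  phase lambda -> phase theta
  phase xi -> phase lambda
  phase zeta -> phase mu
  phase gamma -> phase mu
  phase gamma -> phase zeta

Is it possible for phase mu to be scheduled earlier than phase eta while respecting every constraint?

Yes

The constraints leave phase mu and phase eta unordered relative to each other; nothing requires phase eta earlier.
So a valid ordering placing phase mu earlier than phase eta exists.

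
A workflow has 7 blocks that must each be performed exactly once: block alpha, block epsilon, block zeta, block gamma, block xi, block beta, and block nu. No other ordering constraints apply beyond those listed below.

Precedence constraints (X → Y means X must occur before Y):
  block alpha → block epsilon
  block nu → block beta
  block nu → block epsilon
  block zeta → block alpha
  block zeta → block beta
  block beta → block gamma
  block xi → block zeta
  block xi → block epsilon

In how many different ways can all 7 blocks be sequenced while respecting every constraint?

21

2 blocks have no prerequisites (block xi, block nu), so any of them could come first.
Systematically extending each partial ordering one block at a time and counting, there are 21 complete orderings.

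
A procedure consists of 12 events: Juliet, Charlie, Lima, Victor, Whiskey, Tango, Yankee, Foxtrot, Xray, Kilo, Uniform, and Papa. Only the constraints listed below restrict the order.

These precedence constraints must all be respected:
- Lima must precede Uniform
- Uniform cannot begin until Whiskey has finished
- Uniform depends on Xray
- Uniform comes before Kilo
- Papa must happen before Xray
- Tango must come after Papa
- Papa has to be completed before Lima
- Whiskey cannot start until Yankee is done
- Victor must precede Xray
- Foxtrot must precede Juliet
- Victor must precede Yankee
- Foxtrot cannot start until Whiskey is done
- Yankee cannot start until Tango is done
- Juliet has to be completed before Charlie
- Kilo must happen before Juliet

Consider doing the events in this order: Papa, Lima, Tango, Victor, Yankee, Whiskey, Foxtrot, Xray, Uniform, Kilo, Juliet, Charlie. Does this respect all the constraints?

Every stated constraint is respected: Papa sits at position 1, ahead of Xray at position 8, and each of the other listed pairs likewise has the predecessor earlier in the sequence.

Yes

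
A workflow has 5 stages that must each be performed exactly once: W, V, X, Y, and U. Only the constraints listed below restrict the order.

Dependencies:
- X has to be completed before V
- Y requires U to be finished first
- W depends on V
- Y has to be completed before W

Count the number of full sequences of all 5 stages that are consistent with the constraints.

6

The stages with no prerequisites are X, U; any of them can be placed first.
Enumerating by repeatedly choosing an available stage (one whose prerequisites are all placed) gives 6 distinct complete orderings.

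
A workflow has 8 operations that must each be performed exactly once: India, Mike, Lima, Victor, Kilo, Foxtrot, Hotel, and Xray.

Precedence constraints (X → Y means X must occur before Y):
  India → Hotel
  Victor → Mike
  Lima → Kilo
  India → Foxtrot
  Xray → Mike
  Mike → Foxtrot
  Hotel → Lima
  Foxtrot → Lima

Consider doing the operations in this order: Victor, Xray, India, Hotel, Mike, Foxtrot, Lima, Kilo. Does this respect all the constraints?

Yes

Going through the constraints one by one, each required predecessor appears earlier in the sequence than its dependent — e.g. Victor (position 1) is before Mike (position 5), as required.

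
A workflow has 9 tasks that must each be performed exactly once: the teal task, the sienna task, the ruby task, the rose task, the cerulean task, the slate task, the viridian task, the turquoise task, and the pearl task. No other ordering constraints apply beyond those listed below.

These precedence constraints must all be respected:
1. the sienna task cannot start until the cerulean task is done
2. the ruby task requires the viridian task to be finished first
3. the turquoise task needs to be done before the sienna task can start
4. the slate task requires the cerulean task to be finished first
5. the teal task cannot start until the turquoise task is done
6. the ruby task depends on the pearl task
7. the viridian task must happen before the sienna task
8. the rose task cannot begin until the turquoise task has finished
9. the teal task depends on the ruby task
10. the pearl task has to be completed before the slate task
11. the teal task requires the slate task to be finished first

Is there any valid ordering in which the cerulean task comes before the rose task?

Yes

No chain of constraints runs from the rose task to the cerulean task, so the rose task is not required to come first.
That means at least one valid schedule has the cerulean task before the rose task.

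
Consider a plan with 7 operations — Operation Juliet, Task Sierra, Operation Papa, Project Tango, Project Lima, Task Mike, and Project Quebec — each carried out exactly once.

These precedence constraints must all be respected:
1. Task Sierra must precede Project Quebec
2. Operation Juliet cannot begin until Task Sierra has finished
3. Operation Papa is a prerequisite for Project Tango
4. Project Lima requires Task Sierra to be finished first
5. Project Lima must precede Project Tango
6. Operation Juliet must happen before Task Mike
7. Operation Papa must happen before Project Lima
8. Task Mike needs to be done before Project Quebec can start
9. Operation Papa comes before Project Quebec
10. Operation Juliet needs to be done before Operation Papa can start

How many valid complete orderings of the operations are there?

9

Only Task Sierra has no prerequisites, so it must go first.
Counting all ways to extend the partial order to a total order gives 9.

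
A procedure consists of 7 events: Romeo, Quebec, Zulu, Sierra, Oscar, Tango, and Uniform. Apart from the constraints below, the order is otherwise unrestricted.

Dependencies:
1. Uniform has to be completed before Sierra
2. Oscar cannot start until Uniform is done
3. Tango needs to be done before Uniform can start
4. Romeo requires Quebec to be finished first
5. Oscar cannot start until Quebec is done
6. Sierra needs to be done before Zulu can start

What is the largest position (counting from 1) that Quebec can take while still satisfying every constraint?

5

Following every chain forward from Quebec, the events that must come later are Romeo, Oscar — 2 of them.
With 2 mandatory successors out of 7 events total, the latest slot for Quebec is 7−2 = 5, and it's reachable by doing all non-successors before Quebec.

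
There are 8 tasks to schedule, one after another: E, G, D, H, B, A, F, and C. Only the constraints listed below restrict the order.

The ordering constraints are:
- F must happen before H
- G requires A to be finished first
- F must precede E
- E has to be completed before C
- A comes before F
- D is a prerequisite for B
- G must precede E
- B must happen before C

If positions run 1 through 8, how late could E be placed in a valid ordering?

The only task forced after E (directly or by a chain) is C.
So at least 1 task follows E, putting E no later than position 7. That position is achievable by scheduling everything else first.

7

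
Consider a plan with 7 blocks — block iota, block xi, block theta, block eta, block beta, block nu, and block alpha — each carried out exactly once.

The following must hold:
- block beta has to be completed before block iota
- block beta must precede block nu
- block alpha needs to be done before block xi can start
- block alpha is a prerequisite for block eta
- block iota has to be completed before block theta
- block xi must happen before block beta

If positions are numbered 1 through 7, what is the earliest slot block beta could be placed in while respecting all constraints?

Every block that must precede block beta has to come before it. Tracing all chains that end at block beta, those blocks are: block xi, block alpha — 2 in total.
With 2 mandatory predecessors, the earliest block beta can sit is position 2+1 = 3, and placing just those 2 first achieves it.

3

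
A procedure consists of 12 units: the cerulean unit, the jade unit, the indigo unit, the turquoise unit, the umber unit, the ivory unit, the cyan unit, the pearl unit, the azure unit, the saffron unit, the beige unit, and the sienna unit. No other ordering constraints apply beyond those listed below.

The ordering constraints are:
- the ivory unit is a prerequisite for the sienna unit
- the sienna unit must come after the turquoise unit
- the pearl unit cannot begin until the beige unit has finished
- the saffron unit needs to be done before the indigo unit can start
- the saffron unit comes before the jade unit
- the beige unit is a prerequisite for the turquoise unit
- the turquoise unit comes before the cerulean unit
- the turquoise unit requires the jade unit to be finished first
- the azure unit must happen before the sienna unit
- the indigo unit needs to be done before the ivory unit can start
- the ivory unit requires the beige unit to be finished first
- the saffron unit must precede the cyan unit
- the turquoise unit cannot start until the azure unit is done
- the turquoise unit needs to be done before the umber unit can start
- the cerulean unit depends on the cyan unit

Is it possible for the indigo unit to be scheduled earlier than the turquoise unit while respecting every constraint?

Yes

Nothing in the constraints forces the turquoise unit before the indigo unit — there is no chain from the turquoise unit to the indigo unit.
That means at least one valid schedule has the indigo unit before the turquoise unit.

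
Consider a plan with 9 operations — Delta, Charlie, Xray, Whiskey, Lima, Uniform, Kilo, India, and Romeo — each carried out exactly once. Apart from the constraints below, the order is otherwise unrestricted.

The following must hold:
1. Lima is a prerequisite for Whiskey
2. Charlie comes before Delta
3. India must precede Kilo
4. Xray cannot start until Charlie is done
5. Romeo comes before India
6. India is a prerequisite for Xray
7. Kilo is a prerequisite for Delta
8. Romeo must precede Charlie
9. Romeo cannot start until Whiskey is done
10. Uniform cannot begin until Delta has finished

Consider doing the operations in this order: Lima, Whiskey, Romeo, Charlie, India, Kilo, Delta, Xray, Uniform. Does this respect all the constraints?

Yes

Checking each listed constraint against this order: for instance, Charlie is in position 4 and Xray in position 8, so that constraint holds — and the remaining constraints check out the same way.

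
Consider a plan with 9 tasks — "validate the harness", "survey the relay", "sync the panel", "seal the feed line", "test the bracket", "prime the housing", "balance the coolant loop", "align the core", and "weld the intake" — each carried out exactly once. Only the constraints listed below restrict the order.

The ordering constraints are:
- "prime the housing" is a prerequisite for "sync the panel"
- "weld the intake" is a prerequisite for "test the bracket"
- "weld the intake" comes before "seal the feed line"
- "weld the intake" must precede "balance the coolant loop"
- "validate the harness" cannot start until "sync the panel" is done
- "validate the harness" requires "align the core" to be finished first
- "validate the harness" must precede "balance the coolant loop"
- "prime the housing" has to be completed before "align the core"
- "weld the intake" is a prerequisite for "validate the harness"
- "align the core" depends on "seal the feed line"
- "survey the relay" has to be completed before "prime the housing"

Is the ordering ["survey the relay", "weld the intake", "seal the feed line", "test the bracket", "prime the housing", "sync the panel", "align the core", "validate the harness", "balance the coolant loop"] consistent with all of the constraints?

Every stated constraint is respected: "weld the intake" sits at position 2, ahead of "balance the coolant loop" at position 9, and each of the other listed pairs likewise has the predecessor earlier in the sequence.

Yes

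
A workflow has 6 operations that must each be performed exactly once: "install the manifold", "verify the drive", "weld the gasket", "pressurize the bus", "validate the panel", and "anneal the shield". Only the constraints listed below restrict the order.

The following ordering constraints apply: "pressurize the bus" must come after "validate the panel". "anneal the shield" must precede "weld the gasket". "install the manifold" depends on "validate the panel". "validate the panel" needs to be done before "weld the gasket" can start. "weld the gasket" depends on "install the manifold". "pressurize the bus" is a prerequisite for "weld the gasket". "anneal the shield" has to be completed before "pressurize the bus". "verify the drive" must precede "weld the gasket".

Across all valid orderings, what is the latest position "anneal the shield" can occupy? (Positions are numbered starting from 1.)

Following every chain forward from "anneal the shield", the operations that must come later are "weld the gasket", "pressurize the bus" — 2 of them.
So at least 2 operations follow "anneal the shield", putting "anneal the shield" no later than position 4. That position is achievable by scheduling everything else first.

4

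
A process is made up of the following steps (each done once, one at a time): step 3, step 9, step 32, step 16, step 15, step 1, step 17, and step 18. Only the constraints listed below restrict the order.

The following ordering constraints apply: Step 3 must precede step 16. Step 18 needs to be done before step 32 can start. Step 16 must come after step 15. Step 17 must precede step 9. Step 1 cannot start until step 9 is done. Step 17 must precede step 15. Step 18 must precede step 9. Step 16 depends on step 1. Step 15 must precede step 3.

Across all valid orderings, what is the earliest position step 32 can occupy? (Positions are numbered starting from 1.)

The only step forced before step 32 (directly or transitively) is step 18.
So at minimum 1 step comes before step 32, putting step 32 no earlier than position 2. That position is achievable by scheduling exactly that predecessor first.

2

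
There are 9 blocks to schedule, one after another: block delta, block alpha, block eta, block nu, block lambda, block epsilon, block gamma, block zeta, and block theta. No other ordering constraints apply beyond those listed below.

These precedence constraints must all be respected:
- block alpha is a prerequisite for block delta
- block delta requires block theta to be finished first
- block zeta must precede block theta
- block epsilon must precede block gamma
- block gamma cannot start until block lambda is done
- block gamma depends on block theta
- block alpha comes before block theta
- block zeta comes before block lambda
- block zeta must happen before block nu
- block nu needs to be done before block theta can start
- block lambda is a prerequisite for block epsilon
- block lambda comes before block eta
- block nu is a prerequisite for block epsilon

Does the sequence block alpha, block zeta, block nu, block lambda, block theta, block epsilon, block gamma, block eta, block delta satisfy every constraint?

Checking each listed constraint against this order: for instance, block alpha is in position 1 and block delta in position 9, so that constraint holds — and the remaining constraints check out the same way.

Yes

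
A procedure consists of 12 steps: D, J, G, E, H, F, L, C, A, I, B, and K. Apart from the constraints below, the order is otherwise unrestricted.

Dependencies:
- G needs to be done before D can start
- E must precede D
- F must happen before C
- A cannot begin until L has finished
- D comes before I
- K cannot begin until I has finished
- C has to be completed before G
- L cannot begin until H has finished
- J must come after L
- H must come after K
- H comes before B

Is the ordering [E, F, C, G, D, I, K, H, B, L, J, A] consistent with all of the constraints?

Yes

Every stated constraint is respected: E sits at position 1, ahead of D at position 5, and each of the other listed pairs likewise has the predecessor earlier in the sequence.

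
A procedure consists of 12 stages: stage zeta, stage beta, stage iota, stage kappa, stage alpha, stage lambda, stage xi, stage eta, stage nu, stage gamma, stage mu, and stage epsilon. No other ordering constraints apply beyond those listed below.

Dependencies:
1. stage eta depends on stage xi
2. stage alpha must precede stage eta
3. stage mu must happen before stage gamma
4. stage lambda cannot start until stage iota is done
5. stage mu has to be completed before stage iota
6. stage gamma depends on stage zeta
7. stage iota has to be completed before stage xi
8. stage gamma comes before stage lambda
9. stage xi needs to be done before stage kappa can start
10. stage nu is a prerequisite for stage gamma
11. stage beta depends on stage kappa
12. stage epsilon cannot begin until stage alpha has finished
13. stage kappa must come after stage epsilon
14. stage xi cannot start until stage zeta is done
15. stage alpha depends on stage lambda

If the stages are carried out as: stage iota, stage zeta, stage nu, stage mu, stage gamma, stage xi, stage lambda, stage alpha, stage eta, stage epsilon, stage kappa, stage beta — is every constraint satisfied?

The sequence places stage iota ahead of stage mu.
That contradicts the constraint that stage mu must precede stage iota.

No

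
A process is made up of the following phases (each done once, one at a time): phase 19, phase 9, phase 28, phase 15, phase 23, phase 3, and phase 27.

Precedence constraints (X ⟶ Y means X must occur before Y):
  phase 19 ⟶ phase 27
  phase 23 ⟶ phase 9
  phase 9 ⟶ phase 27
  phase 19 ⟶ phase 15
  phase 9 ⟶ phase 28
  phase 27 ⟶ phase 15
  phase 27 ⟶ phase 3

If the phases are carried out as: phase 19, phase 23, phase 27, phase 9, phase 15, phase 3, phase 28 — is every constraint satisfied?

Here phase 9 comes after phase 27.
That contradicts the constraint that phase 9 must precede phase 27.

No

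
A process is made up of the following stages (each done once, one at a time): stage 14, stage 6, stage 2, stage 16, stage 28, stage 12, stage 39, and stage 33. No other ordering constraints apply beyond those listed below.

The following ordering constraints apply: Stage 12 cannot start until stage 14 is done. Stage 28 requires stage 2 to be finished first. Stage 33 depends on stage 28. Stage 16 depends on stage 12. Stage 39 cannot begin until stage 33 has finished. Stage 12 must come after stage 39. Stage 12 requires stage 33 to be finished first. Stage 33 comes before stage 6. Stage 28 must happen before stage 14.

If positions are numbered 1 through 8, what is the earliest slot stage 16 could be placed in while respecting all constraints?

Working backwards through the constraints from stage 16, its full set of required predecessors is stage 14, stage 2, stage 28, stage 12, stage 39, stage 33 — 6 of them.
So at minimum 6 stages come before stage 16, putting stage 16 no earlier than position 7. That position is achievable by scheduling exactly those predecessors first.

7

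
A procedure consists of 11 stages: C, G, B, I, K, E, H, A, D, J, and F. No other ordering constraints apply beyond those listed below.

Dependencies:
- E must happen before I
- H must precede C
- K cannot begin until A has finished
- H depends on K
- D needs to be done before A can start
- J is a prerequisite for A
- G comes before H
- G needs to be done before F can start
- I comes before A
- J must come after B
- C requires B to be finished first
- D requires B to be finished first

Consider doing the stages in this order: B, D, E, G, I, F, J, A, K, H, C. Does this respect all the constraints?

Yes

Checking each listed constraint against this order: for instance, B is in position 1 and C in position 11, so that constraint holds — and the remaining constraints check out the same way.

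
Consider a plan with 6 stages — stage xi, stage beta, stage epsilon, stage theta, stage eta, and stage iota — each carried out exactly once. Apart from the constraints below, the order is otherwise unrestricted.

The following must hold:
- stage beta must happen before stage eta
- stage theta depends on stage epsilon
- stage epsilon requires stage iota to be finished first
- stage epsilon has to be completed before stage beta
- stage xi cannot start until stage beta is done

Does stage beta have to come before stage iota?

In fact the dependencies run the other way: stage iota → stage epsilon → stage beta.
So stage beta never precedes stage iota.

No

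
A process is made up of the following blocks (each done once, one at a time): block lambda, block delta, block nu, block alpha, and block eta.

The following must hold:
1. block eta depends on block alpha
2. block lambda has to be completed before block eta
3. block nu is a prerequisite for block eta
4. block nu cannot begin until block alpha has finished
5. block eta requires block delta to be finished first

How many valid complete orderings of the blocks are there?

3 blocks have no prerequisites (block lambda, block delta, block alpha), so any of them could come first.
Counting all ways to extend the partial order to a total order gives 12.

12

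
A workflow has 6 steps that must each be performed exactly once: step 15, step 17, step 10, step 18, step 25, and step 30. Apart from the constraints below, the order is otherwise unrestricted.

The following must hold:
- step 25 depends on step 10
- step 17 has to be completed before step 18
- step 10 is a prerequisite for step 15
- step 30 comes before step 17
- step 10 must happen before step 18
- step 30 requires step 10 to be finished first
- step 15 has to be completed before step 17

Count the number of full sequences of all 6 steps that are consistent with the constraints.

Step 10 is the only step with nothing required before it, so every ordering starts there.
Counting all ways to extend the partial order to a total order gives 10.

10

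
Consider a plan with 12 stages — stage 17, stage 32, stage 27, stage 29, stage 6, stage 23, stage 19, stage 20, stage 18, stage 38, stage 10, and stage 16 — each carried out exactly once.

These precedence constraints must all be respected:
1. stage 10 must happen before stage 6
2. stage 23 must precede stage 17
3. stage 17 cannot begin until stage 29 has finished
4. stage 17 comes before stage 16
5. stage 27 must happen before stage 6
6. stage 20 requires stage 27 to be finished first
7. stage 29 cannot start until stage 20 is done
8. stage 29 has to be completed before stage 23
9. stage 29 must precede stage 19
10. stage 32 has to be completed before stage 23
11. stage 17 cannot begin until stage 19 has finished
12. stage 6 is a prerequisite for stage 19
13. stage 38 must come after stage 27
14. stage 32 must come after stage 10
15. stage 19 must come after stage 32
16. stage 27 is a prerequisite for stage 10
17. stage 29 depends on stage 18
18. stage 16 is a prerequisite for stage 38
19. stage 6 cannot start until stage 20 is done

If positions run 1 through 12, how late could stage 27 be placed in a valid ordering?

The stages that are forced after stage 27, directly or by a chain of constraints, are stage 17, stage 32, stage 29, stage 6, stage 23, stage 19, stage 20, stage 38, stage 10, stage 16. That's 10 stages.
So at least 10 stages follow stage 27, putting stage 27 no later than position 2. That position is achievable by scheduling everything else first.

2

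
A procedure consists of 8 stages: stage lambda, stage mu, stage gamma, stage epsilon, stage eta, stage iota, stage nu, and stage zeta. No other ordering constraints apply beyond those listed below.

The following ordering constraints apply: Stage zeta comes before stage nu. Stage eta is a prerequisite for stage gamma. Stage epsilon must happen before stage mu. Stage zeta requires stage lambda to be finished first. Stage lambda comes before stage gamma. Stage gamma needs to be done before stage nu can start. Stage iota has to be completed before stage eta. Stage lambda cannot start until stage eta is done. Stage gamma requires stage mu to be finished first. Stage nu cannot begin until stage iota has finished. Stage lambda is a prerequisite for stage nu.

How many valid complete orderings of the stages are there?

25

The stages with no prerequisites are stage epsilon, stage iota; any of them can be placed first.
Enumerating by repeatedly choosing an available stage (one whose prerequisites are all placed) gives 25 distinct complete orderings.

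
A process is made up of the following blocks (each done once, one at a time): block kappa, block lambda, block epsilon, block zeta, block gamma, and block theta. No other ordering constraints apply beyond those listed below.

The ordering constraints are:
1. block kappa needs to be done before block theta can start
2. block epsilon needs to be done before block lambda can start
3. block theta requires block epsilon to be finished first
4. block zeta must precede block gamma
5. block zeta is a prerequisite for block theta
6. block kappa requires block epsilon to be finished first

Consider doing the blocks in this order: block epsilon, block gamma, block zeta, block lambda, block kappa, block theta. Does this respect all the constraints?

No

Here block zeta comes after block gamma.
Since block zeta is required before block gamma, the ordering is invalid.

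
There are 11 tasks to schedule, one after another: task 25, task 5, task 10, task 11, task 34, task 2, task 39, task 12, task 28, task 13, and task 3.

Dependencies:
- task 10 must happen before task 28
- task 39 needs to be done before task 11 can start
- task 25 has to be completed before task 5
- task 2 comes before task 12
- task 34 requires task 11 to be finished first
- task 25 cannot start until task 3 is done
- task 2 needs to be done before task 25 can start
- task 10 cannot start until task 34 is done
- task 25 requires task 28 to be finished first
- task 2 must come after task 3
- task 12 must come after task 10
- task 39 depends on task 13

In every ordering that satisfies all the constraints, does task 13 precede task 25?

Following the dependencies: task 13 → task 39 → task 11 → task 34 → task 10 → task 28 → task 25.
Hence task 13 necessarily comes before task 25.

Yes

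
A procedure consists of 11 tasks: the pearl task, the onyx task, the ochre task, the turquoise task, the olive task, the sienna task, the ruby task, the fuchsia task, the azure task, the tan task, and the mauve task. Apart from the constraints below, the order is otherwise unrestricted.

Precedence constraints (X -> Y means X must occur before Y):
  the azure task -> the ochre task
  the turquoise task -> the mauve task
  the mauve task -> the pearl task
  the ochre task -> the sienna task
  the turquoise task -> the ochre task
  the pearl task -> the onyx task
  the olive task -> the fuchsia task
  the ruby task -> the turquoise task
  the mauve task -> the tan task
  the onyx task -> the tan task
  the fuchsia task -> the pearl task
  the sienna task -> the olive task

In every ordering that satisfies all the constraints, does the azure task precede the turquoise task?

No

No chain of constraints connects the azure task to the turquoise task in either direction.
There exist valid orderings with the turquoise task before the azure task, so the azure task is not required to come first.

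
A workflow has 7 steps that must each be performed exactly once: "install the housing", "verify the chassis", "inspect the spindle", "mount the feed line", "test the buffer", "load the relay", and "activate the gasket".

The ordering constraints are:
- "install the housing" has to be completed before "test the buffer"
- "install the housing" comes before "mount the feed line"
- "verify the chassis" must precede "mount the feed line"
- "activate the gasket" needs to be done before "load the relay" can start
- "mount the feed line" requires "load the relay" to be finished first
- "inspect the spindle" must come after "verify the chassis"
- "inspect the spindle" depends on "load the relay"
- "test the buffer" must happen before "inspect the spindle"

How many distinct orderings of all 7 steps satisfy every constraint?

72

The steps with no prerequisites are "install the housing", "verify the chassis", "activate the gasket"; any of them can be placed first.
Systematically extending each partial ordering one step at a time and counting, there are 72 complete orderings.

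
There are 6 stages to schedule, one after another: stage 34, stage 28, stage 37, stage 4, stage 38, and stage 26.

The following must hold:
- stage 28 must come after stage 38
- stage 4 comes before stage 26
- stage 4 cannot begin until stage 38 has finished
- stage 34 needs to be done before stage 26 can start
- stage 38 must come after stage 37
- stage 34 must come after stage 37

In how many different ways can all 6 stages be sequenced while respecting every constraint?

11

Stage 37 is the only stage with nothing required before it, so every ordering starts there.
Enumerating by repeatedly choosing an available stage (one whose prerequisites are all placed) gives 11 distinct complete orderings.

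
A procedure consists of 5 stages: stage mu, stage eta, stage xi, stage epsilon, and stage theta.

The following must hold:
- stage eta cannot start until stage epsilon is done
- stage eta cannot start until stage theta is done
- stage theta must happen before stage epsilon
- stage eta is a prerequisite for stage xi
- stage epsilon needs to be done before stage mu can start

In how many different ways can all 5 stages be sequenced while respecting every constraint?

Only stage theta has no prerequisites, so it must go first.
Counting all ways to extend the partial order to a total order gives 3.

3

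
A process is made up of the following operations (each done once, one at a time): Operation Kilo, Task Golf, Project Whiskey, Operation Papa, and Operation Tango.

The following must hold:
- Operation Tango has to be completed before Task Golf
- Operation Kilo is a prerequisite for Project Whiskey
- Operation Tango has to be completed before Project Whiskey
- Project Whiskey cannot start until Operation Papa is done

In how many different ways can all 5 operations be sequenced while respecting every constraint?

3 operations have no prerequisites (Operation Kilo, Operation Papa, Operation Tango), so any of them could come first.
Counting all ways to extend the partial order to a total order gives 18.

18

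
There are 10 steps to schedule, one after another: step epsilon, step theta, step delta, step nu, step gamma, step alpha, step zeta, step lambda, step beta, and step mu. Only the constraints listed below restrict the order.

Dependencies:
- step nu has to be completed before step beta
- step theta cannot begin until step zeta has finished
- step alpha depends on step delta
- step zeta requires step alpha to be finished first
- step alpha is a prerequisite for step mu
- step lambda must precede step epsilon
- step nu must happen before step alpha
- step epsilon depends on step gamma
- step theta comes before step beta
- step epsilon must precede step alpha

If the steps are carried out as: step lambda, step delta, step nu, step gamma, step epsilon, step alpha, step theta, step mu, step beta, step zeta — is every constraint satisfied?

Here step zeta comes after step theta.
That contradicts the constraint that step zeta must precede step theta.

No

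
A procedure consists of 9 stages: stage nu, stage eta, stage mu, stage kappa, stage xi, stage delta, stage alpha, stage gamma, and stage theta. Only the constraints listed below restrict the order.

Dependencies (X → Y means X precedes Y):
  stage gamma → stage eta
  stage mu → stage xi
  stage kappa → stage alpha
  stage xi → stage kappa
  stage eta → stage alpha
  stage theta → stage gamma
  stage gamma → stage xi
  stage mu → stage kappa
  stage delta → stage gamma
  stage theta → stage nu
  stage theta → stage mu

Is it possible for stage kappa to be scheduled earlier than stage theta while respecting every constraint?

Following stage theta → stage mu → stage kappa, stage theta must precede stage kappa in every valid ordering.
Hence stage kappa can never be scheduled before stage theta.

No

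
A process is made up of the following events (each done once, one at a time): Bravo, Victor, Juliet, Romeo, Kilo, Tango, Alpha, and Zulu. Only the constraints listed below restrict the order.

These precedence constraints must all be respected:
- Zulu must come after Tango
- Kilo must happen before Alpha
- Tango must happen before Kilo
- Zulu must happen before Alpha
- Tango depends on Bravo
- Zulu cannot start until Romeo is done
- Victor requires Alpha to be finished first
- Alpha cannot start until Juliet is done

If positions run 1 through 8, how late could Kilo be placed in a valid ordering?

Every event that must follow Kilo has to come after it. Tracing all chains starting from Kilo, those events are: Victor, Alpha — 2 in total.
So at least 2 events follow Kilo, putting Kilo no later than position 6. That position is achievable by scheduling everything else first.

6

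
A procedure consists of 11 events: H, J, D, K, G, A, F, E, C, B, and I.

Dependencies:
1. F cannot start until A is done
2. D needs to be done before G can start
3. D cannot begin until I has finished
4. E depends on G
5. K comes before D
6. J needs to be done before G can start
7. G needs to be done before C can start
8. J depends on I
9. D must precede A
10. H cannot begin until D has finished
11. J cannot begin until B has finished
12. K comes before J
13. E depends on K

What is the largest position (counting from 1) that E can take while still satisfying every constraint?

E has no required successors, so nothing stops it from going last (position 11).

11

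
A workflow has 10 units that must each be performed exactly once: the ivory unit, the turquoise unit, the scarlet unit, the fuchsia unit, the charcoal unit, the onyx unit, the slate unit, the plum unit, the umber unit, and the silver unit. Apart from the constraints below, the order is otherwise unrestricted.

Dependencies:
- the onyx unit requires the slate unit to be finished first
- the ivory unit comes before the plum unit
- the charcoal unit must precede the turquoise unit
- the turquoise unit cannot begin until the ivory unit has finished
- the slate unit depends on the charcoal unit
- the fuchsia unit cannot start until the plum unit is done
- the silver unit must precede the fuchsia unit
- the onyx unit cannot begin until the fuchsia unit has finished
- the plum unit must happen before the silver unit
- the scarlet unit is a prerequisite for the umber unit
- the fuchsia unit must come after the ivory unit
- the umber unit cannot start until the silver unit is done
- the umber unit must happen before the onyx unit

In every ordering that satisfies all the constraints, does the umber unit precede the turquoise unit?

The umber unit and the turquoise unit are not related by any chain of constraints.
A valid ordering placing the turquoise unit before the umber unit exists, so the answer is no.

No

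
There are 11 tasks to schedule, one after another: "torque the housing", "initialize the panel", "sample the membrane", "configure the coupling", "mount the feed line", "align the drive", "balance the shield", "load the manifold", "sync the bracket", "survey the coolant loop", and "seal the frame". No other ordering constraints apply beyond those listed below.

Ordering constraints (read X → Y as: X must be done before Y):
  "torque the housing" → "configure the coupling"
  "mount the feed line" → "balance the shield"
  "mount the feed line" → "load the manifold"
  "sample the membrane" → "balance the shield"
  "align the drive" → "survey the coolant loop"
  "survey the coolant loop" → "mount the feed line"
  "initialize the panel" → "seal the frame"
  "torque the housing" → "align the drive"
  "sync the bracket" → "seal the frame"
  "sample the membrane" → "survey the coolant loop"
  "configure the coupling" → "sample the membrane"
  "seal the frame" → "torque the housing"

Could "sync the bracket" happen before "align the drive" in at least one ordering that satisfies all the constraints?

Yes

The constraints force "sync the bracket" before "align the drive", so yes — every valid ordering has "sync the bracket" earlier.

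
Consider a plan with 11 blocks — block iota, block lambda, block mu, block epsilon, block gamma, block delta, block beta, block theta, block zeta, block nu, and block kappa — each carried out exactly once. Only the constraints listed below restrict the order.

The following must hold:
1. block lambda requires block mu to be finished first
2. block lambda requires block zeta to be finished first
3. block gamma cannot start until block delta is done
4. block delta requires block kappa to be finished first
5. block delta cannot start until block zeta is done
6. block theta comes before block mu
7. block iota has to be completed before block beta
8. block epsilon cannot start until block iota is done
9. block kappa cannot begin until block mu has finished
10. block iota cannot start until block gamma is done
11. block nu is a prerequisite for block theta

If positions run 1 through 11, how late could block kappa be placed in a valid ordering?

Every block that must follow block kappa has to come after it. Tracing all chains starting from block kappa, those blocks are: block iota, block epsilon, block gamma, block delta, block beta — 5 in total.
So at least 5 blocks follow block kappa, putting block kappa no later than position 6. That position is achievable by scheduling everything else first.

6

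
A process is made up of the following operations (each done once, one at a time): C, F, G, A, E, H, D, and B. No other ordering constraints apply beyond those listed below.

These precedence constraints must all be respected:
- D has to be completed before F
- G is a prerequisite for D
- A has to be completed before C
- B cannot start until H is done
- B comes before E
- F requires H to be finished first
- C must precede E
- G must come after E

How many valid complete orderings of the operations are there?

6

The operations with no prerequisites are A, H; any of them can be placed first.
Counting all ways to extend the partial order to a total order gives 6.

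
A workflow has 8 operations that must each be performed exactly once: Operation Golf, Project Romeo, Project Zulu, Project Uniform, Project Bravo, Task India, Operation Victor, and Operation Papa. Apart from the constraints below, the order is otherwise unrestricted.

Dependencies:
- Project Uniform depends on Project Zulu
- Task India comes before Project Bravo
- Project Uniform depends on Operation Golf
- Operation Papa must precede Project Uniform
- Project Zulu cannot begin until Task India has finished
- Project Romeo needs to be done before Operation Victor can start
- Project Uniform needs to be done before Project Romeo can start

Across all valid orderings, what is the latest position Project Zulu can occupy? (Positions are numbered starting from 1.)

Following every chain forward from Project Zulu, the operations that must come later are Project Romeo, Project Uniform, Operation Victor — 3 of them.
With 3 mandatory successors out of 8 operations total, the latest slot for Project Zulu is 8−3 = 5, and it's reachable by doing all non-successors before Project Zulu.

5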